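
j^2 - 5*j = j*(j - 5)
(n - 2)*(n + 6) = n^2 + 4*n - 12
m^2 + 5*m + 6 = (m + 2)*(m + 3)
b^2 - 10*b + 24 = (b - 6)*(b - 4)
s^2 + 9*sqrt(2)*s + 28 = (s + 2*sqrt(2))*(s + 7*sqrt(2))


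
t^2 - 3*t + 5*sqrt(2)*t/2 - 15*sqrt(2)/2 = (t - 3)*(t + 5*sqrt(2)/2)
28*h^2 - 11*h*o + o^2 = (-7*h + o)*(-4*h + o)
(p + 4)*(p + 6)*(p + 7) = p^3 + 17*p^2 + 94*p + 168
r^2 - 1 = (r - 1)*(r + 1)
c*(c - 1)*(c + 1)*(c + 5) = c^4 + 5*c^3 - c^2 - 5*c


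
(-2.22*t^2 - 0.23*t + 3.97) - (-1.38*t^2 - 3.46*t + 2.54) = -0.84*t^2 + 3.23*t + 1.43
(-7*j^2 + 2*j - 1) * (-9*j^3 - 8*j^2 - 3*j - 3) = 63*j^5 + 38*j^4 + 14*j^3 + 23*j^2 - 3*j + 3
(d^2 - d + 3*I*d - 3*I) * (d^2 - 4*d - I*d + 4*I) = d^4 - 5*d^3 + 2*I*d^3 + 7*d^2 - 10*I*d^2 - 15*d + 8*I*d + 12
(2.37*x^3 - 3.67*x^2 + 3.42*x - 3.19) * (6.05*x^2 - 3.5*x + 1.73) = 14.3385*x^5 - 30.4985*x^4 + 37.6361*x^3 - 37.6186*x^2 + 17.0816*x - 5.5187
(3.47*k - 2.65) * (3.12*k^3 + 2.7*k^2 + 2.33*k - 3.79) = 10.8264*k^4 + 1.101*k^3 + 0.9301*k^2 - 19.3258*k + 10.0435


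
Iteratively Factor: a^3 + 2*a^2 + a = (a + 1)*(a^2 + a) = a*(a + 1)*(a + 1)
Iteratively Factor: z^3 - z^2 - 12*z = (z + 3)*(z^2 - 4*z) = (z - 4)*(z + 3)*(z)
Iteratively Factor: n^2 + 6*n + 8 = (n + 4)*(n + 2)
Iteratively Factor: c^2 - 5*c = (c - 5)*(c)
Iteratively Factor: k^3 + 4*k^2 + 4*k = (k)*(k^2 + 4*k + 4) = k*(k + 2)*(k + 2)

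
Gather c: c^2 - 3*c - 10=c^2 - 3*c - 10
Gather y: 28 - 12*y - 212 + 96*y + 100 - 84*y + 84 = 0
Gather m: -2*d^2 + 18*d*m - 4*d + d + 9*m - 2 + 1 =-2*d^2 - 3*d + m*(18*d + 9) - 1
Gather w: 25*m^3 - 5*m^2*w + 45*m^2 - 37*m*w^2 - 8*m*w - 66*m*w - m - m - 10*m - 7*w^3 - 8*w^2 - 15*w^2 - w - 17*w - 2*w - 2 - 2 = 25*m^3 + 45*m^2 - 12*m - 7*w^3 + w^2*(-37*m - 23) + w*(-5*m^2 - 74*m - 20) - 4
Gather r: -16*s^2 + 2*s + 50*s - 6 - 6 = -16*s^2 + 52*s - 12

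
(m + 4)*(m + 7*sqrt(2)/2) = m^2 + 4*m + 7*sqrt(2)*m/2 + 14*sqrt(2)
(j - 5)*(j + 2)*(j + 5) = j^3 + 2*j^2 - 25*j - 50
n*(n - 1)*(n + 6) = n^3 + 5*n^2 - 6*n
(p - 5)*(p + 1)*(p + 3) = p^3 - p^2 - 17*p - 15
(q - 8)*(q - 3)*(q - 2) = q^3 - 13*q^2 + 46*q - 48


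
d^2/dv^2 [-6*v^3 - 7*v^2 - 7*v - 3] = -36*v - 14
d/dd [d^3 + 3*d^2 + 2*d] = 3*d^2 + 6*d + 2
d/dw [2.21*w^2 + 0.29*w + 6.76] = 4.42*w + 0.29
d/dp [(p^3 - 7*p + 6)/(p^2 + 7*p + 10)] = (p^4 + 14*p^3 + 37*p^2 - 12*p - 112)/(p^4 + 14*p^3 + 69*p^2 + 140*p + 100)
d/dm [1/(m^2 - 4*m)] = 2*(2 - m)/(m^2*(m - 4)^2)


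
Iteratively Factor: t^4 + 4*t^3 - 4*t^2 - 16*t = (t - 2)*(t^3 + 6*t^2 + 8*t) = t*(t - 2)*(t^2 + 6*t + 8) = t*(t - 2)*(t + 4)*(t + 2)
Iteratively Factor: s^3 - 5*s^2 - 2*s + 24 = (s - 4)*(s^2 - s - 6) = (s - 4)*(s - 3)*(s + 2)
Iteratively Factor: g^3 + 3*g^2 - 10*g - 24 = (g + 4)*(g^2 - g - 6) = (g - 3)*(g + 4)*(g + 2)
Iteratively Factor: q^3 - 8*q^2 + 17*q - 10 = (q - 1)*(q^2 - 7*q + 10) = (q - 2)*(q - 1)*(q - 5)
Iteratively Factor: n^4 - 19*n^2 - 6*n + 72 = (n - 2)*(n^3 + 2*n^2 - 15*n - 36) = (n - 2)*(n + 3)*(n^2 - n - 12) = (n - 2)*(n + 3)^2*(n - 4)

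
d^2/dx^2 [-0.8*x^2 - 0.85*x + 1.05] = -1.60000000000000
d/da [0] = 0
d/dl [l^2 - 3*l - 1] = 2*l - 3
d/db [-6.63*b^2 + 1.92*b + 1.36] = 1.92 - 13.26*b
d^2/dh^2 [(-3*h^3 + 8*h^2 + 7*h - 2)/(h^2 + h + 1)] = 2*(-h^3 - 39*h^2 - 36*h + 1)/(h^6 + 3*h^5 + 6*h^4 + 7*h^3 + 6*h^2 + 3*h + 1)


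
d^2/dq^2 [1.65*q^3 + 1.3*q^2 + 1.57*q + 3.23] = 9.9*q + 2.6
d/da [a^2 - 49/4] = 2*a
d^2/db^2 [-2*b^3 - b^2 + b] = -12*b - 2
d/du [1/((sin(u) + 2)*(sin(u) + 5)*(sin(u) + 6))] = (-26*sin(u) + 3*cos(u)^2 - 55)*cos(u)/((sin(u) + 2)^2*(sin(u) + 5)^2*(sin(u) + 6)^2)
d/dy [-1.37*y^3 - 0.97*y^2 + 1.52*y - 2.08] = -4.11*y^2 - 1.94*y + 1.52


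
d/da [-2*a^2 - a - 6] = -4*a - 1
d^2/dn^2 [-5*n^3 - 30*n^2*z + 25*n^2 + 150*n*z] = -30*n - 60*z + 50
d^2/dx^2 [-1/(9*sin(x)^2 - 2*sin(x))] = 2*(162*sin(x) - 27 - 241/sin(x) + 54/sin(x)^2 - 4/sin(x)^3)/(9*sin(x) - 2)^3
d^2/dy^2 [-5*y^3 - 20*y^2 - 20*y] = -30*y - 40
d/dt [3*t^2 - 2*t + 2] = 6*t - 2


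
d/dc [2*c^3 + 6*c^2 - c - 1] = 6*c^2 + 12*c - 1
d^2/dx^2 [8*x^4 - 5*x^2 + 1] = 96*x^2 - 10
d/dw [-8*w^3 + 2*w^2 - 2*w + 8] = -24*w^2 + 4*w - 2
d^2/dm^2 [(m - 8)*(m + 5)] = 2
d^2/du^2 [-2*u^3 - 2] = -12*u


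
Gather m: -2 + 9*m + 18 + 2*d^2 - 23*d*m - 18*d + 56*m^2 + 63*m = 2*d^2 - 18*d + 56*m^2 + m*(72 - 23*d) + 16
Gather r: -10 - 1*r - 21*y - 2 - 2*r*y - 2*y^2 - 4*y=r*(-2*y - 1) - 2*y^2 - 25*y - 12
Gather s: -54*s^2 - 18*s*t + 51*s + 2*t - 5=-54*s^2 + s*(51 - 18*t) + 2*t - 5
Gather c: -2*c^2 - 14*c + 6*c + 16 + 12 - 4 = -2*c^2 - 8*c + 24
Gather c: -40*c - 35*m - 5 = -40*c - 35*m - 5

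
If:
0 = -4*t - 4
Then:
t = -1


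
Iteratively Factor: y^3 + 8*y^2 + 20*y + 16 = (y + 2)*(y^2 + 6*y + 8) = (y + 2)*(y + 4)*(y + 2)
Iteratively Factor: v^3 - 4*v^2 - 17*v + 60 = (v - 5)*(v^2 + v - 12) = (v - 5)*(v - 3)*(v + 4)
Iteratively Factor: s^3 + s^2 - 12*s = (s + 4)*(s^2 - 3*s) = s*(s + 4)*(s - 3)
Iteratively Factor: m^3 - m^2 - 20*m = (m - 5)*(m^2 + 4*m) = m*(m - 5)*(m + 4)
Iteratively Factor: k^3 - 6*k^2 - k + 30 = (k - 5)*(k^2 - k - 6) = (k - 5)*(k + 2)*(k - 3)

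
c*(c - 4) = c^2 - 4*c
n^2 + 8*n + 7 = (n + 1)*(n + 7)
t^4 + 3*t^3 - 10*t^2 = t^2*(t - 2)*(t + 5)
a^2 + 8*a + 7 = (a + 1)*(a + 7)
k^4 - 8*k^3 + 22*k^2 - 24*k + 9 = (k - 3)^2*(k - 1)^2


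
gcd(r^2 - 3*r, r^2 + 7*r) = r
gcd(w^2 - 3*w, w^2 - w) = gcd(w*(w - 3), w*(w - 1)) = w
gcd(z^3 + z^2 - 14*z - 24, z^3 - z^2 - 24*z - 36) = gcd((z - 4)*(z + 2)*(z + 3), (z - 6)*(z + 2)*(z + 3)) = z^2 + 5*z + 6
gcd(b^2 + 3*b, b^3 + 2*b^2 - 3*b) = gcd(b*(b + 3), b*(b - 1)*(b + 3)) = b^2 + 3*b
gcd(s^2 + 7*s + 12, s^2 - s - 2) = 1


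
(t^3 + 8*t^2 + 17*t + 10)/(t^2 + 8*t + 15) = (t^2 + 3*t + 2)/(t + 3)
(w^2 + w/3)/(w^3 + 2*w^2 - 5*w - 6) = w*(3*w + 1)/(3*(w^3 + 2*w^2 - 5*w - 6))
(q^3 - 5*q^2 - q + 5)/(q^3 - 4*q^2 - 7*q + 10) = (q + 1)/(q + 2)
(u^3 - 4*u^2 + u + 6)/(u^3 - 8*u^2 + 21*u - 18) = (u + 1)/(u - 3)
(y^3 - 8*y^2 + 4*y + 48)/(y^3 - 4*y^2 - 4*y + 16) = (y - 6)/(y - 2)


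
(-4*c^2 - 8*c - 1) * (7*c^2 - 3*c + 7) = -28*c^4 - 44*c^3 - 11*c^2 - 53*c - 7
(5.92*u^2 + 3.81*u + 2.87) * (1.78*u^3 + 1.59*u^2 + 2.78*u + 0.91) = 10.5376*u^5 + 16.1946*u^4 + 27.6241*u^3 + 20.5423*u^2 + 11.4457*u + 2.6117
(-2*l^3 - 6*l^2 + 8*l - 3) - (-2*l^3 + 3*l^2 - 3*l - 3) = -9*l^2 + 11*l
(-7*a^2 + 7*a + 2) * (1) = -7*a^2 + 7*a + 2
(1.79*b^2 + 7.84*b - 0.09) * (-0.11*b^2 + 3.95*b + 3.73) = -0.1969*b^4 + 6.2081*b^3 + 37.6546*b^2 + 28.8877*b - 0.3357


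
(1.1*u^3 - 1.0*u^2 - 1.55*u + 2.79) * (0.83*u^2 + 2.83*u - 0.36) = 0.913*u^5 + 2.283*u^4 - 4.5125*u^3 - 1.7108*u^2 + 8.4537*u - 1.0044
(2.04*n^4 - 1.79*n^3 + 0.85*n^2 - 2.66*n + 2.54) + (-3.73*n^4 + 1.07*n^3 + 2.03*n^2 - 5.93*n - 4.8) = -1.69*n^4 - 0.72*n^3 + 2.88*n^2 - 8.59*n - 2.26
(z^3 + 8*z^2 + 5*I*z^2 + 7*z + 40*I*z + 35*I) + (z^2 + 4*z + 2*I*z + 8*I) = z^3 + 9*z^2 + 5*I*z^2 + 11*z + 42*I*z + 43*I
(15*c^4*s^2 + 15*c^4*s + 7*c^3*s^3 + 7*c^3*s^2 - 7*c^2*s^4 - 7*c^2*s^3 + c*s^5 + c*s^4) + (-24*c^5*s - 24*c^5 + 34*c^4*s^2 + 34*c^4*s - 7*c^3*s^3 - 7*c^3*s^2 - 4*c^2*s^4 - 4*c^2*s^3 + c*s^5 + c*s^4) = -24*c^5*s - 24*c^5 + 49*c^4*s^2 + 49*c^4*s - 11*c^2*s^4 - 11*c^2*s^3 + 2*c*s^5 + 2*c*s^4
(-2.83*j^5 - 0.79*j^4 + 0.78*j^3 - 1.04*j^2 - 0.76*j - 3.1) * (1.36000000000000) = -3.8488*j^5 - 1.0744*j^4 + 1.0608*j^3 - 1.4144*j^2 - 1.0336*j - 4.216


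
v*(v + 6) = v^2 + 6*v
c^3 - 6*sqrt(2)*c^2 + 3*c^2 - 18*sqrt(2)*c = c*(c + 3)*(c - 6*sqrt(2))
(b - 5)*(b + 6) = b^2 + b - 30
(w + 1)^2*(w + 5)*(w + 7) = w^4 + 14*w^3 + 60*w^2 + 82*w + 35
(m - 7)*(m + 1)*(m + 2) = m^3 - 4*m^2 - 19*m - 14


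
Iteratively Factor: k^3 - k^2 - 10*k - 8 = (k + 2)*(k^2 - 3*k - 4) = (k - 4)*(k + 2)*(k + 1)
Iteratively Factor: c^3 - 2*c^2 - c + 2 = (c - 2)*(c^2 - 1) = (c - 2)*(c + 1)*(c - 1)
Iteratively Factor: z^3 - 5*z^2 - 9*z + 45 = (z + 3)*(z^2 - 8*z + 15) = (z - 5)*(z + 3)*(z - 3)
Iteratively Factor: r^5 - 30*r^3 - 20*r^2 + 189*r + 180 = (r + 4)*(r^4 - 4*r^3 - 14*r^2 + 36*r + 45) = (r - 5)*(r + 4)*(r^3 + r^2 - 9*r - 9) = (r - 5)*(r + 3)*(r + 4)*(r^2 - 2*r - 3) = (r - 5)*(r + 1)*(r + 3)*(r + 4)*(r - 3)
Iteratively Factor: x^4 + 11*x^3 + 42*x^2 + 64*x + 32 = (x + 2)*(x^3 + 9*x^2 + 24*x + 16) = (x + 2)*(x + 4)*(x^2 + 5*x + 4) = (x + 2)*(x + 4)^2*(x + 1)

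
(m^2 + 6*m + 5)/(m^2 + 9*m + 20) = (m + 1)/(m + 4)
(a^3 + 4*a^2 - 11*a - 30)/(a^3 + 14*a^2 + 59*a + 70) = (a - 3)/(a + 7)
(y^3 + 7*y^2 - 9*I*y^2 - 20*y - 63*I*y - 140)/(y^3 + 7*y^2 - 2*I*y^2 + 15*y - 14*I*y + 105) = (y - 4*I)/(y + 3*I)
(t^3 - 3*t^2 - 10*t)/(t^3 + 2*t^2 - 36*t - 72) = t*(t - 5)/(t^2 - 36)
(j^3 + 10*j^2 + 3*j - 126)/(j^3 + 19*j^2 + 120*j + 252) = (j - 3)/(j + 6)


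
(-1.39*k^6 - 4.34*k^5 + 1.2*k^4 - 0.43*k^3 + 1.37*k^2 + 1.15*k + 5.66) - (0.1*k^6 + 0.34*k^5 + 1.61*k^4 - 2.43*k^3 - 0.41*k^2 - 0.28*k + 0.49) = -1.49*k^6 - 4.68*k^5 - 0.41*k^4 + 2.0*k^3 + 1.78*k^2 + 1.43*k + 5.17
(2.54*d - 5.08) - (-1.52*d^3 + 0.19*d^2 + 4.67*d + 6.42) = 1.52*d^3 - 0.19*d^2 - 2.13*d - 11.5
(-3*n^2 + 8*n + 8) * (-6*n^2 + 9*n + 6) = 18*n^4 - 75*n^3 + 6*n^2 + 120*n + 48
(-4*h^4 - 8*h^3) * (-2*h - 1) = 8*h^5 + 20*h^4 + 8*h^3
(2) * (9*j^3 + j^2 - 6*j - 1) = 18*j^3 + 2*j^2 - 12*j - 2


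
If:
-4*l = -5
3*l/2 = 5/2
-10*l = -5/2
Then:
No Solution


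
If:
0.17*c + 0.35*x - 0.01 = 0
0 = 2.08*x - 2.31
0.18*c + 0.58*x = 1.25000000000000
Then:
No Solution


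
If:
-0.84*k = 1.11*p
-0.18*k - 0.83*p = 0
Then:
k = 0.00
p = 0.00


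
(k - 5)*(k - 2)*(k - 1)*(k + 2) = k^4 - 6*k^3 + k^2 + 24*k - 20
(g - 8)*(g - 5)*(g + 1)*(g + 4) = g^4 - 8*g^3 - 21*g^2 + 148*g + 160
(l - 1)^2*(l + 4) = l^3 + 2*l^2 - 7*l + 4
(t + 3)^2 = t^2 + 6*t + 9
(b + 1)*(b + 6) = b^2 + 7*b + 6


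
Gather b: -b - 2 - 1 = -b - 3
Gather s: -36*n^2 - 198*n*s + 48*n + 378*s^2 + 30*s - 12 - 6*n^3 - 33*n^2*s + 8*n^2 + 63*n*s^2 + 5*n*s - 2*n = -6*n^3 - 28*n^2 + 46*n + s^2*(63*n + 378) + s*(-33*n^2 - 193*n + 30) - 12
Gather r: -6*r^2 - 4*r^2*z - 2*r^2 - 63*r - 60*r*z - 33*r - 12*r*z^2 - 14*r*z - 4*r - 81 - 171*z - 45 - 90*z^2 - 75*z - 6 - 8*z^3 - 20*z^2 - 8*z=r^2*(-4*z - 8) + r*(-12*z^2 - 74*z - 100) - 8*z^3 - 110*z^2 - 254*z - 132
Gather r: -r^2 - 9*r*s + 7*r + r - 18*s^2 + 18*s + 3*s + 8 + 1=-r^2 + r*(8 - 9*s) - 18*s^2 + 21*s + 9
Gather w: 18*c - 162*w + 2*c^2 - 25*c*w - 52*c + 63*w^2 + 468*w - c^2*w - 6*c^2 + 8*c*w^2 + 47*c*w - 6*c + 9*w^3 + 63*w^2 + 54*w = -4*c^2 - 40*c + 9*w^3 + w^2*(8*c + 126) + w*(-c^2 + 22*c + 360)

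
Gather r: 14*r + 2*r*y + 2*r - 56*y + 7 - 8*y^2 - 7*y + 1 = r*(2*y + 16) - 8*y^2 - 63*y + 8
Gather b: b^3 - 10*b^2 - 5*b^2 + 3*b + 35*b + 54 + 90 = b^3 - 15*b^2 + 38*b + 144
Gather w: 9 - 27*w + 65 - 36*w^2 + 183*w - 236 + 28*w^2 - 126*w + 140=-8*w^2 + 30*w - 22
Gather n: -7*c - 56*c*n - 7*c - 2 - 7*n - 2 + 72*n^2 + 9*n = -14*c + 72*n^2 + n*(2 - 56*c) - 4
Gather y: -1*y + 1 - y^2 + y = 1 - y^2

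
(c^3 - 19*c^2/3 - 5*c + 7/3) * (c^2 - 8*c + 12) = c^5 - 43*c^4/3 + 173*c^3/3 - 101*c^2/3 - 236*c/3 + 28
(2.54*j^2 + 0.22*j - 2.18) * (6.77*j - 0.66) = 17.1958*j^3 - 0.187*j^2 - 14.9038*j + 1.4388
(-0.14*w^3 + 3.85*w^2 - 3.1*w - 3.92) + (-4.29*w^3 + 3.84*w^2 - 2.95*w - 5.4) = -4.43*w^3 + 7.69*w^2 - 6.05*w - 9.32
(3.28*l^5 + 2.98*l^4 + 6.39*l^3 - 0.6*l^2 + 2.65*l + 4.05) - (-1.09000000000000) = 3.28*l^5 + 2.98*l^4 + 6.39*l^3 - 0.6*l^2 + 2.65*l + 5.14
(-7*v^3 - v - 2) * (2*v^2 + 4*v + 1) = -14*v^5 - 28*v^4 - 9*v^3 - 8*v^2 - 9*v - 2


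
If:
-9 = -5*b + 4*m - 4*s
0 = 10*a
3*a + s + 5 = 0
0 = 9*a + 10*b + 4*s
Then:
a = 0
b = 2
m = -19/4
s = -5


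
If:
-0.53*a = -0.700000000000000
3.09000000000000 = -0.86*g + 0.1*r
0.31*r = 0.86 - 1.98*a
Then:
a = 1.32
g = -4.25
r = -5.66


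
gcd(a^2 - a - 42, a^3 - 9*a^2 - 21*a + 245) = a - 7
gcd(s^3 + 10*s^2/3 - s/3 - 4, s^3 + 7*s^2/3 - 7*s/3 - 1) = s^2 + 2*s - 3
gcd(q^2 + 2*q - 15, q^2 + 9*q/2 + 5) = 1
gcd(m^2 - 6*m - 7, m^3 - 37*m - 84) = m - 7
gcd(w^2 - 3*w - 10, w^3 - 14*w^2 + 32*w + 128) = w + 2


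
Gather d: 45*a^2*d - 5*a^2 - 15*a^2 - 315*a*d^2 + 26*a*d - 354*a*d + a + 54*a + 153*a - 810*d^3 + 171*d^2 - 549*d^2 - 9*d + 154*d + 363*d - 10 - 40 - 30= -20*a^2 + 208*a - 810*d^3 + d^2*(-315*a - 378) + d*(45*a^2 - 328*a + 508) - 80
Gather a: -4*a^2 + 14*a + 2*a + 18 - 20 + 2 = -4*a^2 + 16*a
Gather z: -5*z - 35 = -5*z - 35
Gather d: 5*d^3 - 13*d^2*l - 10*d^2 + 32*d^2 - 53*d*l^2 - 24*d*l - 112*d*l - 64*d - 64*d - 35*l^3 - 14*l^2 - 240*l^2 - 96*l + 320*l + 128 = 5*d^3 + d^2*(22 - 13*l) + d*(-53*l^2 - 136*l - 128) - 35*l^3 - 254*l^2 + 224*l + 128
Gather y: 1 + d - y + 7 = d - y + 8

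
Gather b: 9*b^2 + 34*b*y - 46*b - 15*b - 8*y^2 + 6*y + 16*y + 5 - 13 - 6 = 9*b^2 + b*(34*y - 61) - 8*y^2 + 22*y - 14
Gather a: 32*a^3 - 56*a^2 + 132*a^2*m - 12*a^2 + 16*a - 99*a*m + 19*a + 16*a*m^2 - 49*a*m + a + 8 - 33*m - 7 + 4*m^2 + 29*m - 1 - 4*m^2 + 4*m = 32*a^3 + a^2*(132*m - 68) + a*(16*m^2 - 148*m + 36)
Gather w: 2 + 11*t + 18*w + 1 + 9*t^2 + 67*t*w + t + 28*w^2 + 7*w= 9*t^2 + 12*t + 28*w^2 + w*(67*t + 25) + 3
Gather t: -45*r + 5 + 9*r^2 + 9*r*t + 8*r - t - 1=9*r^2 - 37*r + t*(9*r - 1) + 4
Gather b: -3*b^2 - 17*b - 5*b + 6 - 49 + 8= -3*b^2 - 22*b - 35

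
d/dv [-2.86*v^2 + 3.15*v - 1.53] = 3.15 - 5.72*v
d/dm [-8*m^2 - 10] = -16*m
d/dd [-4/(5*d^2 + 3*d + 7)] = 4*(10*d + 3)/(5*d^2 + 3*d + 7)^2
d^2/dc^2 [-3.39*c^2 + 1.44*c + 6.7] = -6.78000000000000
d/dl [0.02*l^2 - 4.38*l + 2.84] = 0.04*l - 4.38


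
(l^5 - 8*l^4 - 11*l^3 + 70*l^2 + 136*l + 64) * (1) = l^5 - 8*l^4 - 11*l^3 + 70*l^2 + 136*l + 64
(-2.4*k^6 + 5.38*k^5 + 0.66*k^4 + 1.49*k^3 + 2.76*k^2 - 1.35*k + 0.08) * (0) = 0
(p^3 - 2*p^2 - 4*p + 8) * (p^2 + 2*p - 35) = p^5 - 43*p^3 + 70*p^2 + 156*p - 280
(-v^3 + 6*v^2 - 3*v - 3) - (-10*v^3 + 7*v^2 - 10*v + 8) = 9*v^3 - v^2 + 7*v - 11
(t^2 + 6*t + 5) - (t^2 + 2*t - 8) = 4*t + 13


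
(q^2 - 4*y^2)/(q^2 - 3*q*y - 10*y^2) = (-q + 2*y)/(-q + 5*y)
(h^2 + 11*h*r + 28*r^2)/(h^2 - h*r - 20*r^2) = (-h - 7*r)/(-h + 5*r)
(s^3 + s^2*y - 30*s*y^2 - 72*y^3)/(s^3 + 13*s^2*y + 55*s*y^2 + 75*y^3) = (s^2 - 2*s*y - 24*y^2)/(s^2 + 10*s*y + 25*y^2)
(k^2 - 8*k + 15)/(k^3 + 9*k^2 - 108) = (k - 5)/(k^2 + 12*k + 36)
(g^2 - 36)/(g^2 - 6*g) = (g + 6)/g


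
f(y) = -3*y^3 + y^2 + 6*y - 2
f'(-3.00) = -81.00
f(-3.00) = 70.00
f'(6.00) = -306.00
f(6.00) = -578.00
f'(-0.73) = -0.26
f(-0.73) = -4.68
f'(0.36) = 5.55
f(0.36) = 0.15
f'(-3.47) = -109.31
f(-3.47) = 114.57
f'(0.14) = 6.10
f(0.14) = -1.15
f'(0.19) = 6.06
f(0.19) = -0.84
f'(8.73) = -662.46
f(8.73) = -1869.42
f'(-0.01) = 5.98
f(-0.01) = -2.06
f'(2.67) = -52.82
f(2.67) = -35.95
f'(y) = -9*y^2 + 2*y + 6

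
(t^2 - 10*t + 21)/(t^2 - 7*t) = (t - 3)/t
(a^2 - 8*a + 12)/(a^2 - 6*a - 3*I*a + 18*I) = (a - 2)/(a - 3*I)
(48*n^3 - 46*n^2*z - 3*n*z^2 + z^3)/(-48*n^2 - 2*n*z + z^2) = -n + z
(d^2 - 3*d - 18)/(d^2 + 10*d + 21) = (d - 6)/(d + 7)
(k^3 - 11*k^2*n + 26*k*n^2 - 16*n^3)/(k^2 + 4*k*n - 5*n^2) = (k^2 - 10*k*n + 16*n^2)/(k + 5*n)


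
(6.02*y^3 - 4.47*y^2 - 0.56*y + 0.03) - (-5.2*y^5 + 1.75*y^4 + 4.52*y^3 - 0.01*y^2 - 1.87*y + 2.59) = 5.2*y^5 - 1.75*y^4 + 1.5*y^3 - 4.46*y^2 + 1.31*y - 2.56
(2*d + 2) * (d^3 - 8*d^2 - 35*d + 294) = 2*d^4 - 14*d^3 - 86*d^2 + 518*d + 588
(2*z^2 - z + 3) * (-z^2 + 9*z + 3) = -2*z^4 + 19*z^3 - 6*z^2 + 24*z + 9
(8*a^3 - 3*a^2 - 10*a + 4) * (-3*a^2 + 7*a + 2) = -24*a^5 + 65*a^4 + 25*a^3 - 88*a^2 + 8*a + 8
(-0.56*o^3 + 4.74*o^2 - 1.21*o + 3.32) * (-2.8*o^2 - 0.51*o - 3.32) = 1.568*o^5 - 12.9864*o^4 + 2.8298*o^3 - 24.4157*o^2 + 2.324*o - 11.0224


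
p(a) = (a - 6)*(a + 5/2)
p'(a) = 2*a - 7/2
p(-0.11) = -14.60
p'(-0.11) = -3.72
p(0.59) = -16.72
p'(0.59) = -2.32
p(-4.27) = 18.18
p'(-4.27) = -12.04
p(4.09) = -12.59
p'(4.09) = 4.68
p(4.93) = -7.95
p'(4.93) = 6.36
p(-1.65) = -6.50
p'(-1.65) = -6.80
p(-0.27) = -13.98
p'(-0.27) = -4.04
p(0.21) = -15.69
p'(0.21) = -3.08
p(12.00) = 87.00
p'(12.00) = 20.50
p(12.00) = 87.00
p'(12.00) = 20.50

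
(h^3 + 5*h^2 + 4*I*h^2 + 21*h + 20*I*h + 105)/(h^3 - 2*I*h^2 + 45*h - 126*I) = (h + 5)/(h - 6*I)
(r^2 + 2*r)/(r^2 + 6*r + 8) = r/(r + 4)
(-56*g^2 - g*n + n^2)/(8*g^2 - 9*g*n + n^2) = (-7*g - n)/(g - n)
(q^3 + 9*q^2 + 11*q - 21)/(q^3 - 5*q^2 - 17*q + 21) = (q + 7)/(q - 7)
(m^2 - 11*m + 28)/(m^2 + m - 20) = (m - 7)/(m + 5)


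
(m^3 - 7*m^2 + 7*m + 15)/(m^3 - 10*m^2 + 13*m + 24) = (m - 5)/(m - 8)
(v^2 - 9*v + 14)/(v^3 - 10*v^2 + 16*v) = (v - 7)/(v*(v - 8))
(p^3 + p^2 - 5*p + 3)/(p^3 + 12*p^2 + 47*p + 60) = (p^2 - 2*p + 1)/(p^2 + 9*p + 20)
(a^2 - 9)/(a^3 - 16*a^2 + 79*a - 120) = (a + 3)/(a^2 - 13*a + 40)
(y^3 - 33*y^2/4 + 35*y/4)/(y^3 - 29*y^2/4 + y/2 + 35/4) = y/(y + 1)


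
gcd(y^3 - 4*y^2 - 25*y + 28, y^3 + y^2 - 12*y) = y + 4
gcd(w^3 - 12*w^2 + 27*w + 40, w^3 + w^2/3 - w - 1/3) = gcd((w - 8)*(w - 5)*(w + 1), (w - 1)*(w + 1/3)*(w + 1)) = w + 1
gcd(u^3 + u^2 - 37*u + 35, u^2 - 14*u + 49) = 1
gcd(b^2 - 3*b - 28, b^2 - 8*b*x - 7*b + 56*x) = b - 7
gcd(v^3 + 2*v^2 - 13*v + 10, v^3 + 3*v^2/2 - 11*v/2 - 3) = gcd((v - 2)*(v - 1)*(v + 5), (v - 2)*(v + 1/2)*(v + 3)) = v - 2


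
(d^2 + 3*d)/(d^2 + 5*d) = (d + 3)/(d + 5)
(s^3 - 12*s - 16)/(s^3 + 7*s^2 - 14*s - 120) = (s^2 + 4*s + 4)/(s^2 + 11*s + 30)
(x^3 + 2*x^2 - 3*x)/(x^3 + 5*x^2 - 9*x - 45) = x*(x - 1)/(x^2 + 2*x - 15)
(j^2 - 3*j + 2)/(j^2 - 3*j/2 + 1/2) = 2*(j - 2)/(2*j - 1)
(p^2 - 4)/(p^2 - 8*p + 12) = (p + 2)/(p - 6)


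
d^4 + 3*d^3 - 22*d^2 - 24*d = d*(d - 4)*(d + 1)*(d + 6)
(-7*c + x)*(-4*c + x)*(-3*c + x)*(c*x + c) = -84*c^4*x - 84*c^4 + 61*c^3*x^2 + 61*c^3*x - 14*c^2*x^3 - 14*c^2*x^2 + c*x^4 + c*x^3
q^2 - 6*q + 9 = (q - 3)^2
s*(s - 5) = s^2 - 5*s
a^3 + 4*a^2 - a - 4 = (a - 1)*(a + 1)*(a + 4)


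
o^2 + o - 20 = (o - 4)*(o + 5)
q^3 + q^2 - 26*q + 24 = (q - 4)*(q - 1)*(q + 6)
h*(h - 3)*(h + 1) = h^3 - 2*h^2 - 3*h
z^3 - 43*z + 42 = (z - 6)*(z - 1)*(z + 7)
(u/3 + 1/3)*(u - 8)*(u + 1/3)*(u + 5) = u^4/3 - 5*u^3/9 - 131*u^2/9 - 163*u/9 - 40/9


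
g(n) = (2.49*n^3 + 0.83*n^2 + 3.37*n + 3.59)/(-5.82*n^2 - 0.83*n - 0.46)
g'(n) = (11.64*n + 0.83)*(2.49*n^3 + 0.83*n^2 + 3.37*n + 3.59)/(-5.82*n^2 - 0.83*n - 0.46)^2 + (7.47*n^2 + 1.66*n + 3.37)/(-5.82*n^2 - 0.83*n - 0.46) = (-14.4918*n^4 - 4.1334*n^3 + 15.4883*n^2 + 41.024*n + 1.4295)/(33.8724*n^4 + 9.6612*n^3 + 6.0433*n^2 + 0.7636*n + 0.2116)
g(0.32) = -3.66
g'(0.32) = 9.08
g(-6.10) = 2.60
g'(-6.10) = -0.42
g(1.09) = -1.39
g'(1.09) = 0.57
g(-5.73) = 2.45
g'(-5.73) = -0.42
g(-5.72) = 2.44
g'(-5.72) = -0.42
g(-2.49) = 1.10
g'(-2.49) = -0.42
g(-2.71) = 1.20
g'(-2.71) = -0.41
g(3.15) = -1.65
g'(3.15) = -0.34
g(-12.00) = 5.09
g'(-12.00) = -0.42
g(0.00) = -7.80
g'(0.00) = 6.76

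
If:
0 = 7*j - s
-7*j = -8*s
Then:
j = 0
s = 0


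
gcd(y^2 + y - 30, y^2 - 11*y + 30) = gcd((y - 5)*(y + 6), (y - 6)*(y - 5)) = y - 5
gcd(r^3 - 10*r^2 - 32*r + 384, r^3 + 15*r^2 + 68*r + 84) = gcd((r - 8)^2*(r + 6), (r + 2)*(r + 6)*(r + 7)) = r + 6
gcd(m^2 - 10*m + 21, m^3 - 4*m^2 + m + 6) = m - 3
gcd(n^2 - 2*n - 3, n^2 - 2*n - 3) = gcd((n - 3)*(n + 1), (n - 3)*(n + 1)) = n^2 - 2*n - 3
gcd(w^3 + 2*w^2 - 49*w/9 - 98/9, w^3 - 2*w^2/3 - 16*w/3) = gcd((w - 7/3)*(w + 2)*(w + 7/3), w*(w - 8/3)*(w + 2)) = w + 2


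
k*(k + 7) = k^2 + 7*k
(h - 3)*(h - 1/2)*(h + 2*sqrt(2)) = h^3 - 7*h^2/2 + 2*sqrt(2)*h^2 - 7*sqrt(2)*h + 3*h/2 + 3*sqrt(2)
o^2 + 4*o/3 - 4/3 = (o - 2/3)*(o + 2)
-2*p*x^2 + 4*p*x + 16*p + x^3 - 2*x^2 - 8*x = (-2*p + x)*(x - 4)*(x + 2)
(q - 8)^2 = q^2 - 16*q + 64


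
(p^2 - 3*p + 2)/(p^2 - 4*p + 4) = (p - 1)/(p - 2)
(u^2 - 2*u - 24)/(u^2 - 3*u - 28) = (u - 6)/(u - 7)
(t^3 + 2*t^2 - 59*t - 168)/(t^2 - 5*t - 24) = t + 7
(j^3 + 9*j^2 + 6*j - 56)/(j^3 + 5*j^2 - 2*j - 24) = (j + 7)/(j + 3)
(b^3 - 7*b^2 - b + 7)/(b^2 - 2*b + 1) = (b^2 - 6*b - 7)/(b - 1)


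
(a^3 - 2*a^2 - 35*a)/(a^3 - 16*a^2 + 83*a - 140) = a*(a + 5)/(a^2 - 9*a + 20)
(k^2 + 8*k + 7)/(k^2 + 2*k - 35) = (k + 1)/(k - 5)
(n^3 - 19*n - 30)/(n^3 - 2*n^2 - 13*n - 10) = (n + 3)/(n + 1)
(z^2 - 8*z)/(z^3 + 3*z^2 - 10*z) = (z - 8)/(z^2 + 3*z - 10)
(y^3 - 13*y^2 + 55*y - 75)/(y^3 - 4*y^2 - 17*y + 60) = (y - 5)/(y + 4)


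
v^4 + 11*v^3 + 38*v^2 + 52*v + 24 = (v + 1)*(v + 2)^2*(v + 6)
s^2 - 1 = (s - 1)*(s + 1)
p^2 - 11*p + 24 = (p - 8)*(p - 3)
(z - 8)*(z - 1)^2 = z^3 - 10*z^2 + 17*z - 8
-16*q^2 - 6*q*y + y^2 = (-8*q + y)*(2*q + y)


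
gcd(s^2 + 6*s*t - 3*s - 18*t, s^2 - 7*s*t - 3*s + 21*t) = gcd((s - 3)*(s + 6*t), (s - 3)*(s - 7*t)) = s - 3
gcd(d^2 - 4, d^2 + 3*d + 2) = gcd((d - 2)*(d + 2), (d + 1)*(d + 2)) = d + 2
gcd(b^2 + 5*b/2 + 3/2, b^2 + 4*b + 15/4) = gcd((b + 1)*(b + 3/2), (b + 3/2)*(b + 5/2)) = b + 3/2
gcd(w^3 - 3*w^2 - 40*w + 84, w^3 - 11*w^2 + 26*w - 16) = w - 2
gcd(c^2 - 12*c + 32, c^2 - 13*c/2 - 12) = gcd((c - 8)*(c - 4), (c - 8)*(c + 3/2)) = c - 8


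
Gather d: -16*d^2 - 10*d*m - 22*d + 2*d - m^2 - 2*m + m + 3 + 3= -16*d^2 + d*(-10*m - 20) - m^2 - m + 6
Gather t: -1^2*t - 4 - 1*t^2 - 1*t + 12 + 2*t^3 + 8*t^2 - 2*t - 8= 2*t^3 + 7*t^2 - 4*t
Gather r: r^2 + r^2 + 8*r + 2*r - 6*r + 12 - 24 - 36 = 2*r^2 + 4*r - 48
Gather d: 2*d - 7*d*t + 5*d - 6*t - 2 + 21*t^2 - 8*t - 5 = d*(7 - 7*t) + 21*t^2 - 14*t - 7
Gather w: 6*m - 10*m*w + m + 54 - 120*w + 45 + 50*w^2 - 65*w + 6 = 7*m + 50*w^2 + w*(-10*m - 185) + 105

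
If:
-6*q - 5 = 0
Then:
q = -5/6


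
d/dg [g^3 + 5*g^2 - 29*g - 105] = 3*g^2 + 10*g - 29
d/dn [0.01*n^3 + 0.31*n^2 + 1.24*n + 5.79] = 0.03*n^2 + 0.62*n + 1.24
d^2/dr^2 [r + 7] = 0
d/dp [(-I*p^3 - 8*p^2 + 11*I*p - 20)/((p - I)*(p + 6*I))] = (-I*p^4 + 10*p^3 - 69*I*p^2 - 56*p + 166*I)/(p^4 + 10*I*p^3 - 13*p^2 + 60*I*p + 36)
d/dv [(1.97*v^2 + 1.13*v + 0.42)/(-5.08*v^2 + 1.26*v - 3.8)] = (8.2226*v^2 - 10.7048*v - 4.8232)/(25.8064*v^4 - 12.8016*v^3 + 40.1956*v^2 - 9.576*v + 14.44)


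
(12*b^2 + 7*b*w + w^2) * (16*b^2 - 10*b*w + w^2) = 192*b^4 - 8*b^3*w - 42*b^2*w^2 - 3*b*w^3 + w^4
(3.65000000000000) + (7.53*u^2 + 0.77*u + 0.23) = 7.53*u^2 + 0.77*u + 3.88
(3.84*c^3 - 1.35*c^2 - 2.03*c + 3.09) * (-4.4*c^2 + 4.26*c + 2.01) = -16.896*c^5 + 22.2984*c^4 + 10.8994*c^3 - 24.9573*c^2 + 9.0831*c + 6.2109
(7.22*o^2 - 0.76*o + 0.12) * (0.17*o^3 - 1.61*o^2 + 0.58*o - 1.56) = 1.2274*o^5 - 11.7534*o^4 + 5.4316*o^3 - 11.8972*o^2 + 1.2552*o - 0.1872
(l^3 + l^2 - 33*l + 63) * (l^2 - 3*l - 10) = l^5 - 2*l^4 - 46*l^3 + 152*l^2 + 141*l - 630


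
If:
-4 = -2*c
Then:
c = 2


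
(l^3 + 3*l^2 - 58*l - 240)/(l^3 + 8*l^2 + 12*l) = (l^2 - 3*l - 40)/(l*(l + 2))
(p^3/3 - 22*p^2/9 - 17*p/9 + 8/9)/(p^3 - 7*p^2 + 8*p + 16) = (3*p^2 - 25*p + 8)/(9*(p^2 - 8*p + 16))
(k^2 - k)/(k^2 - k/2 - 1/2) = 2*k/(2*k + 1)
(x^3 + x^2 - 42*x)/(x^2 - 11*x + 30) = x*(x + 7)/(x - 5)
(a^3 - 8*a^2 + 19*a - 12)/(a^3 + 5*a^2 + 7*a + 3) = (a^3 - 8*a^2 + 19*a - 12)/(a^3 + 5*a^2 + 7*a + 3)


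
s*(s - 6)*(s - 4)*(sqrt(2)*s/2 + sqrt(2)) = sqrt(2)*s^4/2 - 4*sqrt(2)*s^3 + 2*sqrt(2)*s^2 + 24*sqrt(2)*s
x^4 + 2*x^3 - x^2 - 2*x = x*(x - 1)*(x + 1)*(x + 2)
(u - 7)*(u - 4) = u^2 - 11*u + 28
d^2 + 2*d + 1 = (d + 1)^2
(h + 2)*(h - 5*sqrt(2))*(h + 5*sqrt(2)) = h^3 + 2*h^2 - 50*h - 100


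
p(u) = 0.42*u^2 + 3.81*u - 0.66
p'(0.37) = 4.12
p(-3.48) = -8.83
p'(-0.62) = 3.29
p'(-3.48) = 0.89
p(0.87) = 2.97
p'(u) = 0.84*u + 3.81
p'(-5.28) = -0.63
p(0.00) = -0.66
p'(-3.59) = 0.79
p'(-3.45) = 0.91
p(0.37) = 0.81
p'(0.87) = 4.54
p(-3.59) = -8.92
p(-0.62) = -2.86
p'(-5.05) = -0.43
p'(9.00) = 11.37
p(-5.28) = -9.07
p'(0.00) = 3.81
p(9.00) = 67.65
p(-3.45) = -8.81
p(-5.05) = -9.19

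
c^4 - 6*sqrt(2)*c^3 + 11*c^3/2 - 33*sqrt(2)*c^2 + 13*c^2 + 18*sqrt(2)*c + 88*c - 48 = (c - 1/2)*(c + 6)*(c - 4*sqrt(2))*(c - 2*sqrt(2))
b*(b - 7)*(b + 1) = b^3 - 6*b^2 - 7*b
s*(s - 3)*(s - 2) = s^3 - 5*s^2 + 6*s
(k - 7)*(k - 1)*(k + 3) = k^3 - 5*k^2 - 17*k + 21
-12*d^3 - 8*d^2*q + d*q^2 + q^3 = (-3*d + q)*(2*d + q)^2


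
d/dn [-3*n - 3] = -3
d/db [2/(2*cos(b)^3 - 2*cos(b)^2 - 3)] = 4*(3*cos(b) - 2)*sin(b)*cos(b)/(-2*cos(b)^3 + 2*cos(b)^2 + 3)^2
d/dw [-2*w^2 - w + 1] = -4*w - 1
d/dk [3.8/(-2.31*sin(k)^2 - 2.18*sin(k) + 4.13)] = (17.556*sin(k) + 8.284)*cos(k)/(2.31*sin(k)^2 + 2.18*sin(k) - 4.13)^2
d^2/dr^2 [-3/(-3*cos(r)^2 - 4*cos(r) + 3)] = 3*(-36*sin(r)^4 + 70*sin(r)^2 + 33*cos(r) - 9*cos(3*r) + 16)/(-3*sin(r)^2 + 4*cos(r))^3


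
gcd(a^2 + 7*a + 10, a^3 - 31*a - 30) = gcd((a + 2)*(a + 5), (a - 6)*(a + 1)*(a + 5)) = a + 5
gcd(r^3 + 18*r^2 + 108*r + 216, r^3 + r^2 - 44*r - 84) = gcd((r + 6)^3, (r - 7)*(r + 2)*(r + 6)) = r + 6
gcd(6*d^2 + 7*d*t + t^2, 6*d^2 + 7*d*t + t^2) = 6*d^2 + 7*d*t + t^2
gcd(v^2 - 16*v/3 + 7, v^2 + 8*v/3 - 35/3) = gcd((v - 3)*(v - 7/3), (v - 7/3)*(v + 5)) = v - 7/3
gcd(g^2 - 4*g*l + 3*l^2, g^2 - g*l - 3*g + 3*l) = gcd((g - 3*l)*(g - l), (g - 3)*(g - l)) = g - l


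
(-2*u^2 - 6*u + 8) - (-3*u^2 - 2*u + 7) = u^2 - 4*u + 1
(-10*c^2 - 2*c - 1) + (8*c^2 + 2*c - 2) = -2*c^2 - 3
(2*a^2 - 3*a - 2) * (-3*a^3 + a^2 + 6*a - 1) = -6*a^5 + 11*a^4 + 15*a^3 - 22*a^2 - 9*a + 2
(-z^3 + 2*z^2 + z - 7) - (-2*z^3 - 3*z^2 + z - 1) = z^3 + 5*z^2 - 6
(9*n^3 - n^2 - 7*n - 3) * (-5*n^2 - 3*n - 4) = -45*n^5 - 22*n^4 + 2*n^3 + 40*n^2 + 37*n + 12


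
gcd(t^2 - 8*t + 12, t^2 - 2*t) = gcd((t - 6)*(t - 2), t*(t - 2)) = t - 2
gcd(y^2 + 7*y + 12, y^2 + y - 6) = y + 3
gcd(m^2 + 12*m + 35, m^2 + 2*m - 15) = m + 5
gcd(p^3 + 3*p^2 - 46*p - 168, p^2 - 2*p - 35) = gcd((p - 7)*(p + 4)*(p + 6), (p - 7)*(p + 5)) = p - 7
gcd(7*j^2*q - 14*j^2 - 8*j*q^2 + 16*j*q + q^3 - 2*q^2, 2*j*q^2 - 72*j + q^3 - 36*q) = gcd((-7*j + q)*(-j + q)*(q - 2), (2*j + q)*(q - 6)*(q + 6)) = 1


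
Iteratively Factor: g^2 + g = (g)*(g + 1)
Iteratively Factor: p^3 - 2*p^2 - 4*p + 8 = (p - 2)*(p^2 - 4) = (p - 2)*(p + 2)*(p - 2)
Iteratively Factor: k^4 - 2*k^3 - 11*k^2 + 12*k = (k - 4)*(k^3 + 2*k^2 - 3*k) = (k - 4)*(k + 3)*(k^2 - k) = k*(k - 4)*(k + 3)*(k - 1)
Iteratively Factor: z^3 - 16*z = (z)*(z^2 - 16) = z*(z - 4)*(z + 4)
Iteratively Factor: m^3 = (m)*(m^2) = m^2*(m)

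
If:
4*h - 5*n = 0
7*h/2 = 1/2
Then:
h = 1/7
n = 4/35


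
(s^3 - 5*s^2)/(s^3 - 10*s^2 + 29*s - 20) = s^2/(s^2 - 5*s + 4)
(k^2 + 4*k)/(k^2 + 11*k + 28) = k/(k + 7)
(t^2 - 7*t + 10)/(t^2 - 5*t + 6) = (t - 5)/(t - 3)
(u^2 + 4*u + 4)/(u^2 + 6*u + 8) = (u + 2)/(u + 4)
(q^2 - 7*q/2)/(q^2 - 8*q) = (q - 7/2)/(q - 8)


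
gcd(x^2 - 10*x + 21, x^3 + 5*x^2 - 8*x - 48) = x - 3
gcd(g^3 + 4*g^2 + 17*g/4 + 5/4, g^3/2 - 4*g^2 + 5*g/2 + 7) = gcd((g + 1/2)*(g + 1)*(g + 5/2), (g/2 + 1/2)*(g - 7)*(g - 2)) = g + 1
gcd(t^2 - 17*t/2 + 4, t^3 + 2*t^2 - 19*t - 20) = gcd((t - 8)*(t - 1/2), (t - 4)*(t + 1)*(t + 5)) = 1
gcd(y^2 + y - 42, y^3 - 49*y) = y + 7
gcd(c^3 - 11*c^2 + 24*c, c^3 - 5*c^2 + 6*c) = c^2 - 3*c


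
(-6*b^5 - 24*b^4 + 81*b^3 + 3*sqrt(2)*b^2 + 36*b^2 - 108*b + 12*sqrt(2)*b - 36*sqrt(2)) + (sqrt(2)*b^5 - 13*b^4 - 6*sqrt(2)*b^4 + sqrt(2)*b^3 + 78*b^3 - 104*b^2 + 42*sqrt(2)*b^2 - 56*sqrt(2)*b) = -6*b^5 + sqrt(2)*b^5 - 37*b^4 - 6*sqrt(2)*b^4 + sqrt(2)*b^3 + 159*b^3 - 68*b^2 + 45*sqrt(2)*b^2 - 108*b - 44*sqrt(2)*b - 36*sqrt(2)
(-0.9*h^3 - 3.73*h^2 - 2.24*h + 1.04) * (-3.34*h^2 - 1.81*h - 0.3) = 3.006*h^5 + 14.0872*h^4 + 14.5029*h^3 + 1.6998*h^2 - 1.2104*h - 0.312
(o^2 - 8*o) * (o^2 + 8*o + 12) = o^4 - 52*o^2 - 96*o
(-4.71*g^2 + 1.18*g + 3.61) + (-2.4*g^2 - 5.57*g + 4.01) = -7.11*g^2 - 4.39*g + 7.62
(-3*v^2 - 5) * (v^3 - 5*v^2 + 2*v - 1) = -3*v^5 + 15*v^4 - 11*v^3 + 28*v^2 - 10*v + 5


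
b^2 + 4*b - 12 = (b - 2)*(b + 6)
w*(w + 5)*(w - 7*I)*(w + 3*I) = w^4 + 5*w^3 - 4*I*w^3 + 21*w^2 - 20*I*w^2 + 105*w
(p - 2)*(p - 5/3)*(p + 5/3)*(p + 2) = p^4 - 61*p^2/9 + 100/9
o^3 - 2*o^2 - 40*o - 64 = (o - 8)*(o + 2)*(o + 4)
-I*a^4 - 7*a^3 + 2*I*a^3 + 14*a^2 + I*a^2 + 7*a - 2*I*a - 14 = (a - 2)*(a - 1)*(a - 7*I)*(-I*a - I)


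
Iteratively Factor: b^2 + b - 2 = (b + 2)*(b - 1)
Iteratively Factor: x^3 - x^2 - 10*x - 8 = (x - 4)*(x^2 + 3*x + 2) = (x - 4)*(x + 2)*(x + 1)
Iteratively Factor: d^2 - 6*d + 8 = (d - 2)*(d - 4)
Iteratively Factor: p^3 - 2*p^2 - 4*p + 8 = (p + 2)*(p^2 - 4*p + 4) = (p - 2)*(p + 2)*(p - 2)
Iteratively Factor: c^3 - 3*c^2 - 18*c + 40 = (c - 5)*(c^2 + 2*c - 8) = (c - 5)*(c - 2)*(c + 4)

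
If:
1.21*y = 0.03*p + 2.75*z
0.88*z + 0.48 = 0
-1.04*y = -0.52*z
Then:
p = 39.00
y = -0.27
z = -0.55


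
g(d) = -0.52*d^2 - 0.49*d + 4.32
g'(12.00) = -12.97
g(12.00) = -76.44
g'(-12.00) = 11.99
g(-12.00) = -64.68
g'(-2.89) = 2.52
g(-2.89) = 1.39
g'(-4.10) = 3.77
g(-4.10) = -2.41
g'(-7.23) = 7.03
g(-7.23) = -19.32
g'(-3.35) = 2.99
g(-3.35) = 0.13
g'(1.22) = -1.76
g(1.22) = 2.95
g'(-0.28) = -0.20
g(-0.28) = 4.42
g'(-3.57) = 3.22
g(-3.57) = -0.56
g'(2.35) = -2.93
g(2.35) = 0.30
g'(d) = -1.04*d - 0.49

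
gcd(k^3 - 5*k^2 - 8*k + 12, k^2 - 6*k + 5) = k - 1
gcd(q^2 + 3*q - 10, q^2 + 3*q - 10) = q^2 + 3*q - 10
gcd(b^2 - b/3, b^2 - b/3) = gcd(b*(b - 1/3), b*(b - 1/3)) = b^2 - b/3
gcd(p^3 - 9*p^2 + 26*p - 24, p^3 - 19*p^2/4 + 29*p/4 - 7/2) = p - 2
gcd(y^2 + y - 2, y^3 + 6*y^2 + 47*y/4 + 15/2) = y + 2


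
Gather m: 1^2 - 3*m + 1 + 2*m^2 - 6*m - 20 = 2*m^2 - 9*m - 18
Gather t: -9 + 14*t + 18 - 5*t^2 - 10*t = -5*t^2 + 4*t + 9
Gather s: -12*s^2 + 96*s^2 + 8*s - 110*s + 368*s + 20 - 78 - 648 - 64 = 84*s^2 + 266*s - 770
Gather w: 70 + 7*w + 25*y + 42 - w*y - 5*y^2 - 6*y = w*(7 - y) - 5*y^2 + 19*y + 112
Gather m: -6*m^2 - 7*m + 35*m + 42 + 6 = -6*m^2 + 28*m + 48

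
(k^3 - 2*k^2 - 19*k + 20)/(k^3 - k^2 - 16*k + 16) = (k - 5)/(k - 4)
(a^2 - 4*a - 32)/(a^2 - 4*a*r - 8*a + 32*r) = (-a - 4)/(-a + 4*r)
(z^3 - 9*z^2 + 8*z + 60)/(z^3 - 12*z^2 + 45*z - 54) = (z^2 - 3*z - 10)/(z^2 - 6*z + 9)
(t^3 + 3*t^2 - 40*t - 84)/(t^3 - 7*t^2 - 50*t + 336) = (t + 2)/(t - 8)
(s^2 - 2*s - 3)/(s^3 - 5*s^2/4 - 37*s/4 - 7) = 4*(s - 3)/(4*s^2 - 9*s - 28)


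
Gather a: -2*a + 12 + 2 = 14 - 2*a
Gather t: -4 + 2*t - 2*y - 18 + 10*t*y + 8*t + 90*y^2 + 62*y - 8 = t*(10*y + 10) + 90*y^2 + 60*y - 30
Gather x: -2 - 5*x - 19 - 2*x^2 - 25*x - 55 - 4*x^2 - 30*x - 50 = -6*x^2 - 60*x - 126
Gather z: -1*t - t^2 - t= -t^2 - 2*t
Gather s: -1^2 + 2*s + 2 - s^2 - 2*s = 1 - s^2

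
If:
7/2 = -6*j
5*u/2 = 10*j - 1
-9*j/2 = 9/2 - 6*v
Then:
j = -7/12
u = -41/15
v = 5/16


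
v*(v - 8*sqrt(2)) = v^2 - 8*sqrt(2)*v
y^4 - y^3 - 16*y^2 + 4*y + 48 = (y - 4)*(y - 2)*(y + 2)*(y + 3)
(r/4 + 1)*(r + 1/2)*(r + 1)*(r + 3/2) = r^4/4 + 7*r^3/4 + 59*r^2/16 + 47*r/16 + 3/4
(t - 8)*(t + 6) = t^2 - 2*t - 48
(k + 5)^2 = k^2 + 10*k + 25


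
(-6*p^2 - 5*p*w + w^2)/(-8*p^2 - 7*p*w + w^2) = (6*p - w)/(8*p - w)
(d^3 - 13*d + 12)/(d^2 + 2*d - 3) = (d^2 + d - 12)/(d + 3)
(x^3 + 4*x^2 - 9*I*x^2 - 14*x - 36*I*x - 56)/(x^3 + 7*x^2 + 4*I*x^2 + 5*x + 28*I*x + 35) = (x^3 + x^2*(4 - 9*I) + x*(-14 - 36*I) - 56)/(x^3 + x^2*(7 + 4*I) + x*(5 + 28*I) + 35)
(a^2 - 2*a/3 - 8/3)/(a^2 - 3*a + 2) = (a + 4/3)/(a - 1)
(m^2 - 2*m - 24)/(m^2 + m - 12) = (m - 6)/(m - 3)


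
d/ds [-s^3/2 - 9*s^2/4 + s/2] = -3*s^2/2 - 9*s/2 + 1/2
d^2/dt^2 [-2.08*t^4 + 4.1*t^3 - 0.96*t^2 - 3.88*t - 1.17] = -24.96*t^2 + 24.6*t - 1.92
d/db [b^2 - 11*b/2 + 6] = 2*b - 11/2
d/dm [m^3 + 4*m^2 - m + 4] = 3*m^2 + 8*m - 1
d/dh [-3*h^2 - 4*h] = -6*h - 4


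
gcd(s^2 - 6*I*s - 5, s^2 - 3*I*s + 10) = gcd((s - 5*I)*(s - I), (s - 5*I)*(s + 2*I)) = s - 5*I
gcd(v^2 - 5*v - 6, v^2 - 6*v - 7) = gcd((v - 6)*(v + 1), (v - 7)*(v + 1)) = v + 1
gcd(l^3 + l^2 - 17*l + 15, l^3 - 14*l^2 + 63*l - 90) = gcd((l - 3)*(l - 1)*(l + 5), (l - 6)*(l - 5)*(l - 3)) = l - 3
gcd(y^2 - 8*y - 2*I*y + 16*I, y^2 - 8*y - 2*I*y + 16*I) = y^2 + y*(-8 - 2*I) + 16*I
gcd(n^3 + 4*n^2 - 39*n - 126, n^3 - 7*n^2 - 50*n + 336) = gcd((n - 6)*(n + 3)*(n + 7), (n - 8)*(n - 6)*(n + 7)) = n^2 + n - 42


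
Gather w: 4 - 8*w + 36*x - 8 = -8*w + 36*x - 4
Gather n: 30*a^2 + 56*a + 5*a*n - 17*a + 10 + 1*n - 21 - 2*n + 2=30*a^2 + 39*a + n*(5*a - 1) - 9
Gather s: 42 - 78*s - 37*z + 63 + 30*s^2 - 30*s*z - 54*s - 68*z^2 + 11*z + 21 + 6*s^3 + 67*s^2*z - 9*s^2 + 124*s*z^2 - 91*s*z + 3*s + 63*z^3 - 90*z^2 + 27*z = 6*s^3 + s^2*(67*z + 21) + s*(124*z^2 - 121*z - 129) + 63*z^3 - 158*z^2 + z + 126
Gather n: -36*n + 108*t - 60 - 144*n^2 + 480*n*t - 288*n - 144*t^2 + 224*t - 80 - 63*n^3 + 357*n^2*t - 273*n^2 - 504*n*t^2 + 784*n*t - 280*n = -63*n^3 + n^2*(357*t - 417) + n*(-504*t^2 + 1264*t - 604) - 144*t^2 + 332*t - 140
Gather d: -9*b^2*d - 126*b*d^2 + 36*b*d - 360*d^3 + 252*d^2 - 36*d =-360*d^3 + d^2*(252 - 126*b) + d*(-9*b^2 + 36*b - 36)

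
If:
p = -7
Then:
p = -7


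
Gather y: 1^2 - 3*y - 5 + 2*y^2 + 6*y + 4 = 2*y^2 + 3*y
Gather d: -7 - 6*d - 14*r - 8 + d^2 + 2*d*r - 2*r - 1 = d^2 + d*(2*r - 6) - 16*r - 16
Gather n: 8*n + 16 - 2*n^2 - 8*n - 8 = 8 - 2*n^2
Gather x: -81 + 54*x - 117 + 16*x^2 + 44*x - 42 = 16*x^2 + 98*x - 240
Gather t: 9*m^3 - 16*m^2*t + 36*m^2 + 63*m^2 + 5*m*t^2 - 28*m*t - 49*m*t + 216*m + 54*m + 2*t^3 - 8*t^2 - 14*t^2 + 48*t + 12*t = 9*m^3 + 99*m^2 + 270*m + 2*t^3 + t^2*(5*m - 22) + t*(-16*m^2 - 77*m + 60)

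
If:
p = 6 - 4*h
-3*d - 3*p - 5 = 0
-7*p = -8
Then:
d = -59/21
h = 17/14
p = 8/7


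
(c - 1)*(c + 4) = c^2 + 3*c - 4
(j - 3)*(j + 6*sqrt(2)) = j^2 - 3*j + 6*sqrt(2)*j - 18*sqrt(2)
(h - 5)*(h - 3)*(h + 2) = h^3 - 6*h^2 - h + 30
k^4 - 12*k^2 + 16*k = k*(k - 2)^2*(k + 4)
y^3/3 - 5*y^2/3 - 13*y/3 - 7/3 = (y/3 + 1/3)*(y - 7)*(y + 1)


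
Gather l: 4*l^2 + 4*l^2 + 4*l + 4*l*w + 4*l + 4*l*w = 8*l^2 + l*(8*w + 8)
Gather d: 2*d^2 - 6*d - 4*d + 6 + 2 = 2*d^2 - 10*d + 8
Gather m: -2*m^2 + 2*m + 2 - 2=-2*m^2 + 2*m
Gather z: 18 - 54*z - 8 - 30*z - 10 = -84*z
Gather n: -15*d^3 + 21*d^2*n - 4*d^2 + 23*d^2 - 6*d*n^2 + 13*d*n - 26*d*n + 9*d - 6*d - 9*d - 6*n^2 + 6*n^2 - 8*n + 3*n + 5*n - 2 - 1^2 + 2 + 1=-15*d^3 + 19*d^2 - 6*d*n^2 - 6*d + n*(21*d^2 - 13*d)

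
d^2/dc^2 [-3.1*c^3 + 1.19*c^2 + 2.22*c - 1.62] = 2.38 - 18.6*c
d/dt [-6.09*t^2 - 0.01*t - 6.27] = -12.18*t - 0.01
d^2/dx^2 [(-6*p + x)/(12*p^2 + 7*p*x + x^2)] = 2*((-p - 3*x)*(12*p^2 + 7*p*x + x^2) - (6*p - x)*(7*p + 2*x)^2)/(12*p^2 + 7*p*x + x^2)^3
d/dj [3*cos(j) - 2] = -3*sin(j)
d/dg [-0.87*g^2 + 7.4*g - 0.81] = 7.4 - 1.74*g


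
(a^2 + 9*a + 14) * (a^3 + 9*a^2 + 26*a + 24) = a^5 + 18*a^4 + 121*a^3 + 384*a^2 + 580*a + 336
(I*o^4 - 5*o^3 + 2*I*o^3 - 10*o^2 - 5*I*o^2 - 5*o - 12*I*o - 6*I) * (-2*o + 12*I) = -2*I*o^5 - 2*o^4 - 4*I*o^4 - 4*o^3 - 50*I*o^3 + 70*o^2 - 96*I*o^2 + 144*o - 48*I*o + 72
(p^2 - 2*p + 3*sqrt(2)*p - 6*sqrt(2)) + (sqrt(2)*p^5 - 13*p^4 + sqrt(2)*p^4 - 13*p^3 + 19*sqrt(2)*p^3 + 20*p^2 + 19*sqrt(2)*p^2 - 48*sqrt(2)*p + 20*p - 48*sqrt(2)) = sqrt(2)*p^5 - 13*p^4 + sqrt(2)*p^4 - 13*p^3 + 19*sqrt(2)*p^3 + 21*p^2 + 19*sqrt(2)*p^2 - 45*sqrt(2)*p + 18*p - 54*sqrt(2)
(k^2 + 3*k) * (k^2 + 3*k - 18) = k^4 + 6*k^3 - 9*k^2 - 54*k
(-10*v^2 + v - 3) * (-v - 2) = 10*v^3 + 19*v^2 + v + 6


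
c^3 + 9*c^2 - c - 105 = (c - 3)*(c + 5)*(c + 7)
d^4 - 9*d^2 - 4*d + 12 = (d - 3)*(d - 1)*(d + 2)^2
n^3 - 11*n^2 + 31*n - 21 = (n - 7)*(n - 3)*(n - 1)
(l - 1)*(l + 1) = l^2 - 1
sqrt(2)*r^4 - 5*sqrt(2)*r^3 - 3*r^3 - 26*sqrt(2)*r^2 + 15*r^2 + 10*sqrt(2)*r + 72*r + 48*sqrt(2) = (r - 8)*(r + 3)*(r - 2*sqrt(2))*(sqrt(2)*r + 1)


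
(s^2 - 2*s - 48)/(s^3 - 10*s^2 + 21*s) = (s^2 - 2*s - 48)/(s*(s^2 - 10*s + 21))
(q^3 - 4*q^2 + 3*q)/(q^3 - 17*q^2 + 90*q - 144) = q*(q - 1)/(q^2 - 14*q + 48)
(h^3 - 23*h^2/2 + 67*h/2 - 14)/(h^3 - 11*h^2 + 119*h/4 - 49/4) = 2*(h - 4)/(2*h - 7)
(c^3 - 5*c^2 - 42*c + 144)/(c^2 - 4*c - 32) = (c^2 + 3*c - 18)/(c + 4)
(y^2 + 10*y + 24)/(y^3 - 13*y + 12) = (y + 6)/(y^2 - 4*y + 3)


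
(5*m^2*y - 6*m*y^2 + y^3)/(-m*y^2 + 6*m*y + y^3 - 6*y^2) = (-5*m + y)/(y - 6)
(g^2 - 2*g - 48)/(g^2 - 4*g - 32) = (g + 6)/(g + 4)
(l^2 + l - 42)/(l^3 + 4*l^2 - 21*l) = (l - 6)/(l*(l - 3))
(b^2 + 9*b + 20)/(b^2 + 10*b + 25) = (b + 4)/(b + 5)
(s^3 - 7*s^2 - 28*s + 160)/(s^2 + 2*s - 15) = (s^2 - 12*s + 32)/(s - 3)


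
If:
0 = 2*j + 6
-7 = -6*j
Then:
No Solution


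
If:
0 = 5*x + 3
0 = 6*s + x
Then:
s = 1/10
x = -3/5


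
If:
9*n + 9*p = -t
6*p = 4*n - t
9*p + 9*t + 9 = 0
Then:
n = -3/77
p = 13/77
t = -90/77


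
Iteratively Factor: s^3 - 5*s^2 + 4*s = (s - 1)*(s^2 - 4*s) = s*(s - 1)*(s - 4)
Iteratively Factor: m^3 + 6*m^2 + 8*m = (m + 2)*(m^2 + 4*m) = (m + 2)*(m + 4)*(m)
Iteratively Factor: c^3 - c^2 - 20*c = (c - 5)*(c^2 + 4*c) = c*(c - 5)*(c + 4)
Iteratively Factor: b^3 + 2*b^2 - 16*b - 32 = (b + 2)*(b^2 - 16) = (b + 2)*(b + 4)*(b - 4)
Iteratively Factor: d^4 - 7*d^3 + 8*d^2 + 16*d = (d + 1)*(d^3 - 8*d^2 + 16*d) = d*(d + 1)*(d^2 - 8*d + 16) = d*(d - 4)*(d + 1)*(d - 4)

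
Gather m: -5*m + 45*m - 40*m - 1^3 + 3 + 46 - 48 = 0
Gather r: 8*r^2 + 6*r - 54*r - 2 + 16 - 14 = 8*r^2 - 48*r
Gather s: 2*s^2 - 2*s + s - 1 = 2*s^2 - s - 1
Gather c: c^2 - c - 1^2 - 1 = c^2 - c - 2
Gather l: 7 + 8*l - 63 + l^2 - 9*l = l^2 - l - 56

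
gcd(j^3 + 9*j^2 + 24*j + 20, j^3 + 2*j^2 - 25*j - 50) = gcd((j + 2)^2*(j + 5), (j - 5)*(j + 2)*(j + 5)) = j^2 + 7*j + 10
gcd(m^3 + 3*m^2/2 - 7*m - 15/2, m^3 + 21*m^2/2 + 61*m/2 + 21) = m + 1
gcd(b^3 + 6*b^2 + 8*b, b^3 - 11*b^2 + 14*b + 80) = b + 2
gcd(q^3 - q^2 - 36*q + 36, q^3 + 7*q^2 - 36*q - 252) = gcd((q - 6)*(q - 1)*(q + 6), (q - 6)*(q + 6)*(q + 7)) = q^2 - 36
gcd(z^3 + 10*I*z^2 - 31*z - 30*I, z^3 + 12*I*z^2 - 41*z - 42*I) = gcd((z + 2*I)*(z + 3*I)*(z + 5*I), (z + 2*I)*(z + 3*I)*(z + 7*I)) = z^2 + 5*I*z - 6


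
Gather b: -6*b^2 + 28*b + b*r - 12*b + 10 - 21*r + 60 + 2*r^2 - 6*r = -6*b^2 + b*(r + 16) + 2*r^2 - 27*r + 70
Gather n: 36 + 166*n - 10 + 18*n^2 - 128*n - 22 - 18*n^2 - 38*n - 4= 0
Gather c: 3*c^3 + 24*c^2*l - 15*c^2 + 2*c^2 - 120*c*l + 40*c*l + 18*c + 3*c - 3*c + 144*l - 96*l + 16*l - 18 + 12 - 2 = 3*c^3 + c^2*(24*l - 13) + c*(18 - 80*l) + 64*l - 8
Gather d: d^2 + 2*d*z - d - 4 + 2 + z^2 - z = d^2 + d*(2*z - 1) + z^2 - z - 2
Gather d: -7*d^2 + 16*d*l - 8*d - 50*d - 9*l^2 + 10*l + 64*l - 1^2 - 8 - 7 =-7*d^2 + d*(16*l - 58) - 9*l^2 + 74*l - 16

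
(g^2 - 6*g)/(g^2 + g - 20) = g*(g - 6)/(g^2 + g - 20)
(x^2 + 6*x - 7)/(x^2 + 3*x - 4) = (x + 7)/(x + 4)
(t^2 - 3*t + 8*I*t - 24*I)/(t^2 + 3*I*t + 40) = (t - 3)/(t - 5*I)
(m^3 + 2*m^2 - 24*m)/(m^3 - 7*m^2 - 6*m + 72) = m*(m + 6)/(m^2 - 3*m - 18)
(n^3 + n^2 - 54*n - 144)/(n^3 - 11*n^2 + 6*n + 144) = (n + 6)/(n - 6)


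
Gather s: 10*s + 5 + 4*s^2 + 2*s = 4*s^2 + 12*s + 5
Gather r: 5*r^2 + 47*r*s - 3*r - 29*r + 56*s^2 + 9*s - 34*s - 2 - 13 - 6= 5*r^2 + r*(47*s - 32) + 56*s^2 - 25*s - 21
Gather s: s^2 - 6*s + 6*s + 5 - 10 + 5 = s^2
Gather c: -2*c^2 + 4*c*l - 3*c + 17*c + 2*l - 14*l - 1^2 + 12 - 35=-2*c^2 + c*(4*l + 14) - 12*l - 24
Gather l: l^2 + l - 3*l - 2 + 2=l^2 - 2*l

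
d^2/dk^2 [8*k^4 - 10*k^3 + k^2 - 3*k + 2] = 96*k^2 - 60*k + 2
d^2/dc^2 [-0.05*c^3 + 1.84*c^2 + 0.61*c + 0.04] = 3.68 - 0.3*c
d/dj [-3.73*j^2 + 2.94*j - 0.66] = 2.94 - 7.46*j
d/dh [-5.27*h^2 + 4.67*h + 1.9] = 4.67 - 10.54*h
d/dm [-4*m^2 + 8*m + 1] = 8 - 8*m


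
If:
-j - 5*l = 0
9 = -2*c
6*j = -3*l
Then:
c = -9/2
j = 0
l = 0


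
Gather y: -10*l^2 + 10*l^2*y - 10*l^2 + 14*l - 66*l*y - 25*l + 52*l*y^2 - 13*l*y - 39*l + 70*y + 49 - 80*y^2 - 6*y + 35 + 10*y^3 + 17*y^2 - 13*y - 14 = -20*l^2 - 50*l + 10*y^3 + y^2*(52*l - 63) + y*(10*l^2 - 79*l + 51) + 70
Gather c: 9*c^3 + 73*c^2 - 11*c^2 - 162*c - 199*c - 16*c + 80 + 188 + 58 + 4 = 9*c^3 + 62*c^2 - 377*c + 330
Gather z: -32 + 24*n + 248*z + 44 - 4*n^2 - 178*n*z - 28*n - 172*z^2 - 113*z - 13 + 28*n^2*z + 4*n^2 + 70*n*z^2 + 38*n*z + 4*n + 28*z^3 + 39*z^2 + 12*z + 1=28*z^3 + z^2*(70*n - 133) + z*(28*n^2 - 140*n + 147)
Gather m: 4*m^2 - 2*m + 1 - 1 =4*m^2 - 2*m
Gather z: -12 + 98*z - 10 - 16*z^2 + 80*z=-16*z^2 + 178*z - 22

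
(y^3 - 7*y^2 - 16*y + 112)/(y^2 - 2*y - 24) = (y^2 - 11*y + 28)/(y - 6)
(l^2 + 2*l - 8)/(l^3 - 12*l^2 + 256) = (l - 2)/(l^2 - 16*l + 64)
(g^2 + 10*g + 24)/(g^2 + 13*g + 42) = (g + 4)/(g + 7)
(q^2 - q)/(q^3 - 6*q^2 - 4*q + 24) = q*(q - 1)/(q^3 - 6*q^2 - 4*q + 24)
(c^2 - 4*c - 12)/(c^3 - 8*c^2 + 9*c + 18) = (c + 2)/(c^2 - 2*c - 3)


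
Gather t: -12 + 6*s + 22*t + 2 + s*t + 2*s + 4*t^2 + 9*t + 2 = 8*s + 4*t^2 + t*(s + 31) - 8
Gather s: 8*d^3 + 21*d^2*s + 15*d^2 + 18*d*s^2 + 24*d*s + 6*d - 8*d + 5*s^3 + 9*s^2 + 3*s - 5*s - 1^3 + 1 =8*d^3 + 15*d^2 - 2*d + 5*s^3 + s^2*(18*d + 9) + s*(21*d^2 + 24*d - 2)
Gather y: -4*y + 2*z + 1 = -4*y + 2*z + 1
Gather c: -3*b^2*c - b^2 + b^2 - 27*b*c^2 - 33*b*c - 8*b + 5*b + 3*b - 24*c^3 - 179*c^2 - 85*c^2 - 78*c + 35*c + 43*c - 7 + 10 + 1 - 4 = -24*c^3 + c^2*(-27*b - 264) + c*(-3*b^2 - 33*b)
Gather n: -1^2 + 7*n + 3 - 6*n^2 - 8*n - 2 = -6*n^2 - n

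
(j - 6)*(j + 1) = j^2 - 5*j - 6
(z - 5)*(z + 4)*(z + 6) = z^3 + 5*z^2 - 26*z - 120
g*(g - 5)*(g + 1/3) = g^3 - 14*g^2/3 - 5*g/3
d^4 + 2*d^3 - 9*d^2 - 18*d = d*(d - 3)*(d + 2)*(d + 3)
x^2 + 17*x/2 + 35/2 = (x + 7/2)*(x + 5)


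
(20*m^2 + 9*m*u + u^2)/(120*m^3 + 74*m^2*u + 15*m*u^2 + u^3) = 1/(6*m + u)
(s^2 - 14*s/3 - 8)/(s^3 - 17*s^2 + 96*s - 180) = (s + 4/3)/(s^2 - 11*s + 30)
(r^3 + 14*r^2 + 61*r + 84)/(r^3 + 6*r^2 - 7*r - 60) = (r^2 + 10*r + 21)/(r^2 + 2*r - 15)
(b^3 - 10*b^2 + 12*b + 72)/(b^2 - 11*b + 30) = (b^2 - 4*b - 12)/(b - 5)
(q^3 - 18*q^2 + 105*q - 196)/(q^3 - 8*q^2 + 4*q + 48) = (q^2 - 14*q + 49)/(q^2 - 4*q - 12)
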